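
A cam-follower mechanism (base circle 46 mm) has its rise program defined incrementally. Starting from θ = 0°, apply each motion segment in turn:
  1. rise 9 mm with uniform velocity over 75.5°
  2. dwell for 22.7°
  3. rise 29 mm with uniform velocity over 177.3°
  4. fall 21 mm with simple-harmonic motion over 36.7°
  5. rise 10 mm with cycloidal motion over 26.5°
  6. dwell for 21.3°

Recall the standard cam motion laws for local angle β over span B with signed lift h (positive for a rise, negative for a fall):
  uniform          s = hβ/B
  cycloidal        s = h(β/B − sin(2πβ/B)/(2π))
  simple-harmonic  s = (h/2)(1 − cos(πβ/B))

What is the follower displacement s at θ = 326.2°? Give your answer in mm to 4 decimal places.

seg 1 [0°–75.5°] uniform, h=9: full span → s += 9 → s = 9.0000
seg 2 [75.5°–98.2°] dwell: s stays 9.0000
seg 3 [98.2°–275.5°] uniform, h=29: full span → s += 29 → s = 38.0000
seg 4 [275.5°–312.2°] simple-harmonic, h=-21: full span → s += -21 → s = 17.0000
seg 5 [312.2°–338.7°] cycloidal, h=10: θ=326.2° here. β=14, B=26.5. 10·(0.5283 − sin(2π·0.5283)/(2π)) = 5.5645 → s = 22.5645

22.5645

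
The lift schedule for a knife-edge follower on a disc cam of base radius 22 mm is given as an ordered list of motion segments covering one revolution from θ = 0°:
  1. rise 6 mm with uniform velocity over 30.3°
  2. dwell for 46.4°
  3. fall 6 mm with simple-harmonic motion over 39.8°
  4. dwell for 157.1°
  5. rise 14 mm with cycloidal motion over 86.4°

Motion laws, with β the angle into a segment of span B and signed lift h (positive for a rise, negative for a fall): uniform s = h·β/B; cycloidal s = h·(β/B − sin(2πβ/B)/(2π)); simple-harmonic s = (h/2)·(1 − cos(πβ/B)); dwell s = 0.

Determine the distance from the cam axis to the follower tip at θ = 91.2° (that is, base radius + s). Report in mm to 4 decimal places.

seg 1 [0°–30.3°] uniform, h=6: full span → s += 6 → s = 6.0000
seg 2 [30.3°–76.7°] dwell: s stays 6.0000
seg 3 [76.7°–116.5°] simple-harmonic, h=-6: θ=91.2° here. β=14.5, B=39.8. -6/2·(1 − cos(π·0.3643)) = -1.7596 → s = 4.2404
radial distance = base radius + s = 22 + 4.2404 = 26.2404

26.2404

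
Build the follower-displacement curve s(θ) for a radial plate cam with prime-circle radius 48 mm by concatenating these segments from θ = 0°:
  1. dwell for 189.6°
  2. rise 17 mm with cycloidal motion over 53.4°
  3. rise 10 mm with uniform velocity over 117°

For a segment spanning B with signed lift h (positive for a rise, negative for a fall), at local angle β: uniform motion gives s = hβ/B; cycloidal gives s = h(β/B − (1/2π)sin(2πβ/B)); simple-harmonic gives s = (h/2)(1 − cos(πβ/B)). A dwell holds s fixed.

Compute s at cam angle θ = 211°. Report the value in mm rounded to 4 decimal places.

seg 1 [0°–189.6°] dwell: s stays 0.0000
seg 2 [189.6°–243°] cycloidal, h=17: θ=211° here. β=21.4, B=53.4. 17·(0.4007 − sin(2π·0.4007)/(2π)) = 5.2327 → s = 5.2327

5.2327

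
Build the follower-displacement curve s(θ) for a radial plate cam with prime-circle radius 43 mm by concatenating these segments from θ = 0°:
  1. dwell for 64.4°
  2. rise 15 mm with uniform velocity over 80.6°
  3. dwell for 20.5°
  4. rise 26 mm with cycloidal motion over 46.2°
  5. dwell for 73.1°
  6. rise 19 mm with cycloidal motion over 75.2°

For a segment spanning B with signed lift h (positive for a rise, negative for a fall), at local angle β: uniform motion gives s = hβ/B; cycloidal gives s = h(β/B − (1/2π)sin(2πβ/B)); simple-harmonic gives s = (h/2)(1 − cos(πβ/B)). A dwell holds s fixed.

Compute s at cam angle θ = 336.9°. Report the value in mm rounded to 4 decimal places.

seg 1 [0°–64.4°] dwell: s stays 0.0000
seg 2 [64.4°–145°] uniform, h=15: full span → s += 15 → s = 15.0000
seg 3 [145°–165.5°] dwell: s stays 15.0000
seg 4 [165.5°–211.7°] cycloidal, h=26: full span → s += 26 → s = 41.0000
seg 5 [211.7°–284.8°] dwell: s stays 41.0000
seg 6 [284.8°–360°] cycloidal, h=19: θ=336.9° here. β=52.1, B=75.2. 19·(0.6928 − sin(2π·0.6928)/(2π)) = 15.9944 → s = 56.9944

56.9944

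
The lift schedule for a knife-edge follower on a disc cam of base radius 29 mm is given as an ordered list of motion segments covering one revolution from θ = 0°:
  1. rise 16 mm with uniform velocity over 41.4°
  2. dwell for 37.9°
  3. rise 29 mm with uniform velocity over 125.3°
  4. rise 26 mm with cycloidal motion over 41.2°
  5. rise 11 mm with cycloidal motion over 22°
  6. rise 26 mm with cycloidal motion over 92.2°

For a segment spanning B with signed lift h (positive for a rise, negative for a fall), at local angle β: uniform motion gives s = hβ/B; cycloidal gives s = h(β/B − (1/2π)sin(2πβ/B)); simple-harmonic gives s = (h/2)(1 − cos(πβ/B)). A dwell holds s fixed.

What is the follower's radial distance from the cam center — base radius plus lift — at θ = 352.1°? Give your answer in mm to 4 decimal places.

seg 1 [0°–41.4°] uniform, h=16: full span → s += 16 → s = 16.0000
seg 2 [41.4°–79.3°] dwell: s stays 16.0000
seg 3 [79.3°–204.6°] uniform, h=29: full span → s += 29 → s = 45.0000
seg 4 [204.6°–245.8°] cycloidal, h=26: full span → s += 26 → s = 71.0000
seg 5 [245.8°–267.8°] cycloidal, h=11: full span → s += 11 → s = 82.0000
seg 6 [267.8°–360°] cycloidal, h=26: θ=352.1° here. β=84.3, B=92.2. 26·(0.9143 − sin(2π·0.9143)/(2π)) = 25.8939 → s = 107.8939
radial distance = base radius + s = 29 + 107.8939 = 136.8939

136.8939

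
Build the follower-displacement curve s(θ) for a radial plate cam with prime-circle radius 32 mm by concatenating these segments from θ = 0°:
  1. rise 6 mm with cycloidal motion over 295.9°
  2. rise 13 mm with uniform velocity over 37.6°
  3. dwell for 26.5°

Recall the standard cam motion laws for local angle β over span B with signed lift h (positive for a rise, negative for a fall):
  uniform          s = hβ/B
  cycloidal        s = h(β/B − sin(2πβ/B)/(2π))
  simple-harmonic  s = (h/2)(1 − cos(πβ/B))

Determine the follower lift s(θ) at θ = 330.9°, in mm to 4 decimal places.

seg 1 [0°–295.9°] cycloidal, h=6: full span → s += 6 → s = 6.0000
seg 2 [295.9°–333.5°] uniform, h=13: θ=330.9° here. β=35, B=37.6. 13·35/37.6 = 12.1011 → s = 18.1011

18.1011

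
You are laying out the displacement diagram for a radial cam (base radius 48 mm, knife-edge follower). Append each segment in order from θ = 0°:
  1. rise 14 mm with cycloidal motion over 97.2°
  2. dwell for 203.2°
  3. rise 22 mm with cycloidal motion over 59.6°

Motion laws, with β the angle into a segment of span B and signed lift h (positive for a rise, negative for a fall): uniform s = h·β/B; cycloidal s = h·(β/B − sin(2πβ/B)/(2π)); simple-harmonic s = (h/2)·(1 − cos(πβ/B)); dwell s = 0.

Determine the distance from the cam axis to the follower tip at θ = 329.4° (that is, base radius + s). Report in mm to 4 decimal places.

seg 1 [0°–97.2°] cycloidal, h=14: full span → s += 14 → s = 14.0000
seg 2 [97.2°–300.4°] dwell: s stays 14.0000
seg 3 [300.4°–360°] cycloidal, h=22: θ=329.4° here. β=29, B=59.6. 22·(0.4866 − sin(2π·0.4866)/(2π)) = 10.4097 → s = 24.4097
radial distance = base radius + s = 48 + 24.4097 = 72.4097

72.4097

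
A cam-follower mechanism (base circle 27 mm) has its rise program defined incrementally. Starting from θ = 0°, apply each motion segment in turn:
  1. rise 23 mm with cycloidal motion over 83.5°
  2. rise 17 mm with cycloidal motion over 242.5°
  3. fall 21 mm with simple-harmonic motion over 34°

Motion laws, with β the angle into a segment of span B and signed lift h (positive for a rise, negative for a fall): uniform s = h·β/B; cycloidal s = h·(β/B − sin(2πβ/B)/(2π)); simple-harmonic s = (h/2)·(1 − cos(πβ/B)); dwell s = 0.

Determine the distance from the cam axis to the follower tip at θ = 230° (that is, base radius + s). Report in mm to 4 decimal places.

seg 1 [0°–83.5°] cycloidal, h=23: full span → s += 23 → s = 23.0000
seg 2 [83.5°–326°] cycloidal, h=17: θ=230° here. β=146.5, B=242.5. 17·(0.6041 − sin(2π·0.6041)/(2π)) = 11.9166 → s = 34.9166
radial distance = base radius + s = 27 + 34.9166 = 61.9166

61.9166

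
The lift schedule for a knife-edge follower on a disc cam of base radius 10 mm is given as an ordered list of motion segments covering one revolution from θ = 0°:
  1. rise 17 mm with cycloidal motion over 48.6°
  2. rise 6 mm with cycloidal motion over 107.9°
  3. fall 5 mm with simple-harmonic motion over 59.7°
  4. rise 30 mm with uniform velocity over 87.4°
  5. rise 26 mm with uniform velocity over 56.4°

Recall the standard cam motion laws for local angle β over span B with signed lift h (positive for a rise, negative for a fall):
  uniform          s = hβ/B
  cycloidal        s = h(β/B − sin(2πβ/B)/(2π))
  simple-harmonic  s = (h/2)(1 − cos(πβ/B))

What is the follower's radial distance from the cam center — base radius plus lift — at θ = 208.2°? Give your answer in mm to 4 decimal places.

seg 1 [0°–48.6°] cycloidal, h=17: full span → s += 17 → s = 17.0000
seg 2 [48.6°–156.5°] cycloidal, h=6: full span → s += 6 → s = 23.0000
seg 3 [156.5°–216.2°] simple-harmonic, h=-5: θ=208.2° here. β=51.7, B=59.7. -5/2·(1 − cos(π·0.8660)) = -4.7817 → s = 18.2183
radial distance = base radius + s = 10 + 18.2183 = 28.2183

28.2183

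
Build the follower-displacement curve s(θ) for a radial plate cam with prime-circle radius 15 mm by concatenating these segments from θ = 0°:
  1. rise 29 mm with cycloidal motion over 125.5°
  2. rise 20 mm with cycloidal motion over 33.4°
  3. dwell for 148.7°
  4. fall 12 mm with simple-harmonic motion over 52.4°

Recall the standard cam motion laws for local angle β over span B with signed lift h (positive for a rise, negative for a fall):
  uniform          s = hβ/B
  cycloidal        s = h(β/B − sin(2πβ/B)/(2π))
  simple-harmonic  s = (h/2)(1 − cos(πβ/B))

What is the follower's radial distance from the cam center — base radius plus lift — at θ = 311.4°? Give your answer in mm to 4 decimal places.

seg 1 [0°–125.5°] cycloidal, h=29: full span → s += 29 → s = 29.0000
seg 2 [125.5°–158.9°] cycloidal, h=20: full span → s += 20 → s = 49.0000
seg 3 [158.9°–307.6°] dwell: s stays 49.0000
seg 4 [307.6°–360°] simple-harmonic, h=-12: θ=311.4° here. β=3.8, B=52.4. -12/2·(1 − cos(π·0.0725)) = -0.1550 → s = 48.8450
radial distance = base radius + s = 15 + 48.8450 = 63.8450

63.8450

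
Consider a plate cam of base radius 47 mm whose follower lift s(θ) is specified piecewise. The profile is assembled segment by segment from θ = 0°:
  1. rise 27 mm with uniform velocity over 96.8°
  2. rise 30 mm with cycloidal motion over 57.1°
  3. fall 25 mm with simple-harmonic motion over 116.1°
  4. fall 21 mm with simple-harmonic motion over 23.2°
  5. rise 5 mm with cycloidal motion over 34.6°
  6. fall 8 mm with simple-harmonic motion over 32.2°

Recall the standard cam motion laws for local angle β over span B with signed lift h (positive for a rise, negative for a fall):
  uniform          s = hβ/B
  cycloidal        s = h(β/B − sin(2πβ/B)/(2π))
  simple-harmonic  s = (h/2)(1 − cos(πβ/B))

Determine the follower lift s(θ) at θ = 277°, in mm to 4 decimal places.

seg 1 [0°–96.8°] uniform, h=27: full span → s += 27 → s = 27.0000
seg 2 [96.8°–153.9°] cycloidal, h=30: full span → s += 30 → s = 57.0000
seg 3 [153.9°–270°] simple-harmonic, h=-25: full span → s += -25 → s = 32.0000
seg 4 [270°–293.2°] simple-harmonic, h=-21: θ=277° here. β=7, B=23.2. -21/2·(1 − cos(π·0.3017)) = -4.3744 → s = 27.6256

27.6256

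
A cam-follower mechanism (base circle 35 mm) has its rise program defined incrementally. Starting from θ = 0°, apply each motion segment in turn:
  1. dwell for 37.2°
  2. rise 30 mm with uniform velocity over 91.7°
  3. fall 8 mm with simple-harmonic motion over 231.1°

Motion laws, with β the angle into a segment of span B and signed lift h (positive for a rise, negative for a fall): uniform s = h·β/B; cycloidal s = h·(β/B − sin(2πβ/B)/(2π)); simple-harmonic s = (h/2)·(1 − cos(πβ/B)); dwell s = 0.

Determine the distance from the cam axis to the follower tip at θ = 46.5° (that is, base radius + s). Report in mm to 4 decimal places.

seg 1 [0°–37.2°] dwell: s stays 0.0000
seg 2 [37.2°–128.9°] uniform, h=30: θ=46.5° here. β=9.3, B=91.7. 30·9.3/91.7 = 3.0425 → s = 3.0425
radial distance = base radius + s = 35 + 3.0425 = 38.0425

38.0425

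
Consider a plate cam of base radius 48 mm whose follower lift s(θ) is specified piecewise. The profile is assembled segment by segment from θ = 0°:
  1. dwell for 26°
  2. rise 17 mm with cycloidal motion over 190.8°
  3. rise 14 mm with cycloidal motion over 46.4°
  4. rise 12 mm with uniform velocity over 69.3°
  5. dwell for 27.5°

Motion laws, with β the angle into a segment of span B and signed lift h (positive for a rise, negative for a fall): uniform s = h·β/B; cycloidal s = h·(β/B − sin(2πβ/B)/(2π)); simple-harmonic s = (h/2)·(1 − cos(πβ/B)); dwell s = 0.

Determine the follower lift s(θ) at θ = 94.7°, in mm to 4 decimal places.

seg 1 [0°–26°] dwell: s stays 0.0000
seg 2 [26°–216.8°] cycloidal, h=17: θ=94.7° here. β=68.7, B=190.8. 17·(0.3601 − sin(2π·0.3601)/(2π)) = 4.0370 → s = 4.0370

4.0370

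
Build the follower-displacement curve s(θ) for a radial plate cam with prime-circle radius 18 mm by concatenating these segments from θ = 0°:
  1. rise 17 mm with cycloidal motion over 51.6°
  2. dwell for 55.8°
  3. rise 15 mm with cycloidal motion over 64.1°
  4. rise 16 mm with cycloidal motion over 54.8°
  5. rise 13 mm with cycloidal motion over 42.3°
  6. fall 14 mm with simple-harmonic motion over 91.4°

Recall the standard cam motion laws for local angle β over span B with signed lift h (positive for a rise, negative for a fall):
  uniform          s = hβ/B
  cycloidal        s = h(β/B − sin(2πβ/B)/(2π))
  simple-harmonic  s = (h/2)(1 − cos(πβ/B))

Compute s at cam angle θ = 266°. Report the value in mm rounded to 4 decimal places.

seg 1 [0°–51.6°] cycloidal, h=17: full span → s += 17 → s = 17.0000
seg 2 [51.6°–107.4°] dwell: s stays 17.0000
seg 3 [107.4°–171.5°] cycloidal, h=15: full span → s += 15 → s = 32.0000
seg 4 [171.5°–226.3°] cycloidal, h=16: full span → s += 16 → s = 48.0000
seg 5 [226.3°–268.6°] cycloidal, h=13: θ=266° here. β=39.7, B=42.3. 13·(0.9385 − sin(2π·0.9385)/(2π)) = 12.9803 → s = 60.9803

60.9803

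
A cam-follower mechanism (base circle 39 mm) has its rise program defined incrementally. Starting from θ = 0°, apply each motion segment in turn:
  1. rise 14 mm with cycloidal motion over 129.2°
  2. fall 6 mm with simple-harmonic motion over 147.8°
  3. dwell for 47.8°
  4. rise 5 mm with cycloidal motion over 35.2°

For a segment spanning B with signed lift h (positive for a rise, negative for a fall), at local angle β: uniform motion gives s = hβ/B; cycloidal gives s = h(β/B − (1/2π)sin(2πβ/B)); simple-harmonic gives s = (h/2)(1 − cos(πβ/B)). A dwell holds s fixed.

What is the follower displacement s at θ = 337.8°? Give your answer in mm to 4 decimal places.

seg 1 [0°–129.2°] cycloidal, h=14: full span → s += 14 → s = 14.0000
seg 2 [129.2°–277°] simple-harmonic, h=-6: full span → s += -6 → s = 8.0000
seg 3 [277°–324.8°] dwell: s stays 8.0000
seg 4 [324.8°–360°] cycloidal, h=5: θ=337.8° here. β=13, B=35.2. 5·(0.3693 − sin(2π·0.3693)/(2π)) = 1.2642 → s = 9.2642

9.2642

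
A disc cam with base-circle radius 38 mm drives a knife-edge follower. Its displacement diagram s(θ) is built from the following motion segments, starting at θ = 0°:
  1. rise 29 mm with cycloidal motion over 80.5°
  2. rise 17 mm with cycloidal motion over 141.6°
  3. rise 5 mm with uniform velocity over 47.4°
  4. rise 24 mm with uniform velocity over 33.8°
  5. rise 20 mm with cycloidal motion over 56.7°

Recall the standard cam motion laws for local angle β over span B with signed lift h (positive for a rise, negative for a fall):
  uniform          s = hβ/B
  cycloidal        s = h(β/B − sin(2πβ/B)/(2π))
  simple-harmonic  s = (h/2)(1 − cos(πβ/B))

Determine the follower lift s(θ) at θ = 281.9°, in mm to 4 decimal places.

seg 1 [0°–80.5°] cycloidal, h=29: full span → s += 29 → s = 29.0000
seg 2 [80.5°–222.1°] cycloidal, h=17: full span → s += 17 → s = 46.0000
seg 3 [222.1°–269.5°] uniform, h=5: full span → s += 5 → s = 51.0000
seg 4 [269.5°–303.3°] uniform, h=24: θ=281.9° here. β=12.4, B=33.8. 24·12.4/33.8 = 8.8047 → s = 59.8047

59.8047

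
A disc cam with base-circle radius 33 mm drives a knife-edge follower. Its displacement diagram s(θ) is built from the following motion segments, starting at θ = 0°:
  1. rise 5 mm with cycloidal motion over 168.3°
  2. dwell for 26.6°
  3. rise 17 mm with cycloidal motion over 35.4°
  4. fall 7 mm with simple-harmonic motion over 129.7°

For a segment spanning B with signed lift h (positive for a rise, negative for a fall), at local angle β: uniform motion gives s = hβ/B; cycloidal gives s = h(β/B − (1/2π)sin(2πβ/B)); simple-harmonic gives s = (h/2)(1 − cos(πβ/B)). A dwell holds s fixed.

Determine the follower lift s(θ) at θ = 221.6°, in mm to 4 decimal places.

seg 1 [0°–168.3°] cycloidal, h=5: full span → s += 5 → s = 5.0000
seg 2 [168.3°–194.9°] dwell: s stays 5.0000
seg 3 [194.9°–230.3°] cycloidal, h=17: θ=221.6° here. β=26.7, B=35.4. 17·(0.7542 − sin(2π·0.7542)/(2π)) = 15.5267 → s = 20.5267

20.5267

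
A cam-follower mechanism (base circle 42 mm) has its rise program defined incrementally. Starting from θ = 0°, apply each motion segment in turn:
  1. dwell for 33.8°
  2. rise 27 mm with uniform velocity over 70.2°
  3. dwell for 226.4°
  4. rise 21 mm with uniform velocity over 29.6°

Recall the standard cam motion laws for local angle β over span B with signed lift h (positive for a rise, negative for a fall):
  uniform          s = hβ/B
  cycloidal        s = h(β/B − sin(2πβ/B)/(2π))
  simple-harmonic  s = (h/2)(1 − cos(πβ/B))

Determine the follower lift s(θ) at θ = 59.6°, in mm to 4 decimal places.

seg 1 [0°–33.8°] dwell: s stays 0.0000
seg 2 [33.8°–104°] uniform, h=27: θ=59.6° here. β=25.8, B=70.2. 27·25.8/70.2 = 9.9231 → s = 9.9231

9.9231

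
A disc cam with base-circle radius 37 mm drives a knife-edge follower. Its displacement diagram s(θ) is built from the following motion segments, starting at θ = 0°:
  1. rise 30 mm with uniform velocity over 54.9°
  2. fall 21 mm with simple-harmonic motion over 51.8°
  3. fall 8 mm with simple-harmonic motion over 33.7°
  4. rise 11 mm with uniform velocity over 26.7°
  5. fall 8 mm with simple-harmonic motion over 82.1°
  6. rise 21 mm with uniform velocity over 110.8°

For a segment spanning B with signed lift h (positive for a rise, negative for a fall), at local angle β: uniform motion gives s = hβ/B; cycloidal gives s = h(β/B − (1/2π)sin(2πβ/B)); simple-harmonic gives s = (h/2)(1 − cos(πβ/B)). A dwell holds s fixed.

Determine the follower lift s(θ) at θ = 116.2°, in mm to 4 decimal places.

seg 1 [0°–54.9°] uniform, h=30: full span → s += 30 → s = 30.0000
seg 2 [54.9°–106.7°] simple-harmonic, h=-21: full span → s += -21 → s = 9.0000
seg 3 [106.7°–140.4°] simple-harmonic, h=-8: θ=116.2° here. β=9.5, B=33.7. -8/2·(1 − cos(π·0.2819)) = -1.4687 → s = 7.5313

7.5313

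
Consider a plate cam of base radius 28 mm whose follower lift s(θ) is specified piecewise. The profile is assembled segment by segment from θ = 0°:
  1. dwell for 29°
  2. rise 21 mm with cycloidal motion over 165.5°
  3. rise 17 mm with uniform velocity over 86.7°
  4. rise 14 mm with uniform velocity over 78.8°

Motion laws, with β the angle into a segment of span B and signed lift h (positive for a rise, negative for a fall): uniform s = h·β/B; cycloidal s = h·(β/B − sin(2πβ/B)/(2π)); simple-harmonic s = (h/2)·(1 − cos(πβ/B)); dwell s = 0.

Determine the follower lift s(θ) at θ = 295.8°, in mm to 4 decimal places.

seg 1 [0°–29°] dwell: s stays 0.0000
seg 2 [29°–194.5°] cycloidal, h=21: full span → s += 21 → s = 21.0000
seg 3 [194.5°–281.2°] uniform, h=17: full span → s += 17 → s = 38.0000
seg 4 [281.2°–360°] uniform, h=14: θ=295.8° here. β=14.6, B=78.8. 14·14.6/78.8 = 2.5939 → s = 40.5939

40.5939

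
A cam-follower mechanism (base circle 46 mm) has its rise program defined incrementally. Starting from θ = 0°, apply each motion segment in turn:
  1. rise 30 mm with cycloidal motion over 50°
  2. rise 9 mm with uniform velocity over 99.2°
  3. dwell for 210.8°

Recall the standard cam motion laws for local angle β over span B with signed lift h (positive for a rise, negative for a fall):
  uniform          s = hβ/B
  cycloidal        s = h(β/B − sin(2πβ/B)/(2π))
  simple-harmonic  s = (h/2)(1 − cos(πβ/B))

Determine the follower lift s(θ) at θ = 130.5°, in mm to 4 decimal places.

seg 1 [0°–50°] cycloidal, h=30: full span → s += 30 → s = 30.0000
seg 2 [50°–149.2°] uniform, h=9: θ=130.5° here. β=80.5, B=99.2. 9·80.5/99.2 = 7.3034 → s = 37.3034

37.3034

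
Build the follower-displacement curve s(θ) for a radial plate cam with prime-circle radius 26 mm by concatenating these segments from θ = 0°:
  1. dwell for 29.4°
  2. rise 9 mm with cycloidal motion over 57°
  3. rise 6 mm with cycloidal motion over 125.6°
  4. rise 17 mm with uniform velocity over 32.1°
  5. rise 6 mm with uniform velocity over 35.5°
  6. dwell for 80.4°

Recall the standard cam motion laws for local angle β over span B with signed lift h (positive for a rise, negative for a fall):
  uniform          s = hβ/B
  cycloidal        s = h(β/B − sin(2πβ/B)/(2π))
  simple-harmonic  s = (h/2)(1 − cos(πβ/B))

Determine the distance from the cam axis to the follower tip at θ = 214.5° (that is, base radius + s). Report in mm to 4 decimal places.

seg 1 [0°–29.4°] dwell: s stays 0.0000
seg 2 [29.4°–86.4°] cycloidal, h=9: full span → s += 9 → s = 9.0000
seg 3 [86.4°–212°] cycloidal, h=6: full span → s += 6 → s = 15.0000
seg 4 [212°–244.1°] uniform, h=17: θ=214.5° here. β=2.5, B=32.1. 17·2.5/32.1 = 1.3240 → s = 16.3240
radial distance = base radius + s = 26 + 16.3240 = 42.3240

42.3240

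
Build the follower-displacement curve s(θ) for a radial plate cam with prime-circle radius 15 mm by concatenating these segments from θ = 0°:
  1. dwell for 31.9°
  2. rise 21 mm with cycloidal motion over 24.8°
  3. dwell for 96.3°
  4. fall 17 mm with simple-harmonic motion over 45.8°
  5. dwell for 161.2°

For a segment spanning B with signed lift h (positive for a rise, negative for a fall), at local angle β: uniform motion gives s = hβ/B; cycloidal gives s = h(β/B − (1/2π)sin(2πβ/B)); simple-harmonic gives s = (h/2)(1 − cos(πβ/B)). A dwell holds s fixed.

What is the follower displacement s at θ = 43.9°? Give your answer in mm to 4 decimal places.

seg 1 [0°–31.9°] dwell: s stays 0.0000
seg 2 [31.9°–56.7°] cycloidal, h=21: θ=43.9° here. β=12, B=24.8. 21·(0.4839 − sin(2π·0.4839)/(2π)) = 9.8232 → s = 9.8232

9.8232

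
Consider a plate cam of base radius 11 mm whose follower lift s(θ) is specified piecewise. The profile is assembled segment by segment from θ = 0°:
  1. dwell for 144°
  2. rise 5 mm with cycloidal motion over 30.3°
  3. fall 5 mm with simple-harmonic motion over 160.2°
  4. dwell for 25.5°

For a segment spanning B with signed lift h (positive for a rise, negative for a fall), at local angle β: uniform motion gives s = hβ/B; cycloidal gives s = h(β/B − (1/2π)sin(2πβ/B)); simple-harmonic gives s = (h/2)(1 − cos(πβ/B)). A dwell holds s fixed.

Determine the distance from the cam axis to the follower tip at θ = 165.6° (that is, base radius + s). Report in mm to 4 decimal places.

seg 1 [0°–144°] dwell: s stays 0.0000
seg 2 [144°–174.3°] cycloidal, h=5: θ=165.6° here. β=21.6, B=30.3. 5·(0.7129 − sin(2π·0.7129)/(2π)) = 4.3386 → s = 4.3386
radial distance = base radius + s = 11 + 4.3386 = 15.3386

15.3386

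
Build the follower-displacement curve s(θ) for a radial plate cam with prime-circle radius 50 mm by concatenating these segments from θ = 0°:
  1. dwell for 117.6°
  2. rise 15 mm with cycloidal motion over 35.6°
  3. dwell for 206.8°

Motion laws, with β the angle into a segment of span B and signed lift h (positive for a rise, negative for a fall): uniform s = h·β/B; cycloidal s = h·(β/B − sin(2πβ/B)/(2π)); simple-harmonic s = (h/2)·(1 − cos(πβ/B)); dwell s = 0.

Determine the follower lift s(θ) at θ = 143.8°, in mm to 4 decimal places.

seg 1 [0°–117.6°] dwell: s stays 0.0000
seg 2 [117.6°–153.2°] cycloidal, h=15: θ=143.8° here. β=26.2, B=35.6. 15·(0.7360 − sin(2π·0.7360)/(2π)) = 13.4174 → s = 13.4174

13.4174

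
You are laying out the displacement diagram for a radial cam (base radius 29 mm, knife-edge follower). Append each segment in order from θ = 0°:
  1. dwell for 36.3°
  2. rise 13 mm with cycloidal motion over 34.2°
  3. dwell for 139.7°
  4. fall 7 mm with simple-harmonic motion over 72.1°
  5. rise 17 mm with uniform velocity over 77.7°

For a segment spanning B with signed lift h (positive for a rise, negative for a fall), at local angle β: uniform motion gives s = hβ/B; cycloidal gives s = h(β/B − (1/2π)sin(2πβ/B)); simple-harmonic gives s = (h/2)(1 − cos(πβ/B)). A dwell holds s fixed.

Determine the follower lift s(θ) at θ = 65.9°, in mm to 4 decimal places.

seg 1 [0°–36.3°] dwell: s stays 0.0000
seg 2 [36.3°–70.5°] cycloidal, h=13: θ=65.9° here. β=29.6, B=34.2. 13·(0.8655 − sin(2π·0.8655)/(2π)) = 12.7992 → s = 12.7992

12.7992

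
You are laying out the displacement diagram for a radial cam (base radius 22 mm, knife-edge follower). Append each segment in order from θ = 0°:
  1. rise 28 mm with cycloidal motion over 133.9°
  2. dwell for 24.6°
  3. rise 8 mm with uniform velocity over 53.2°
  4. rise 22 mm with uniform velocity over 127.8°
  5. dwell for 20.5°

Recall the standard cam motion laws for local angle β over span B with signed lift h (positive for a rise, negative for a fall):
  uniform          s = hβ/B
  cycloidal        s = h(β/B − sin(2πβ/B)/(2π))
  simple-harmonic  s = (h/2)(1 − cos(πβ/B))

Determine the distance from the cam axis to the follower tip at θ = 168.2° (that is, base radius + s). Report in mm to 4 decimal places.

seg 1 [0°–133.9°] cycloidal, h=28: full span → s += 28 → s = 28.0000
seg 2 [133.9°–158.5°] dwell: s stays 28.0000
seg 3 [158.5°–211.7°] uniform, h=8: θ=168.2° here. β=9.7, B=53.2. 8·9.7/53.2 = 1.4586 → s = 29.4586
radial distance = base radius + s = 22 + 29.4586 = 51.4586

51.4586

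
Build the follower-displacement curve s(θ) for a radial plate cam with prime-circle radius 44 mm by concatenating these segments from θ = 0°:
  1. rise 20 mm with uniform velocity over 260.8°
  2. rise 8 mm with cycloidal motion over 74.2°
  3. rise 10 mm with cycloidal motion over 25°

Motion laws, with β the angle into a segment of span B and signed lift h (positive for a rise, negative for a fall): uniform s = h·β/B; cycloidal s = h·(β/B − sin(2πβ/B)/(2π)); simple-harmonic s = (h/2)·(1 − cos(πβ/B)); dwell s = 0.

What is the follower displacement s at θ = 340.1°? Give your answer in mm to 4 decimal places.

seg 1 [0°–260.8°] uniform, h=20: full span → s += 20 → s = 20.0000
seg 2 [260.8°–335°] cycloidal, h=8: full span → s += 8 → s = 28.0000
seg 3 [335°–360°] cycloidal, h=10: θ=340.1° here. β=5.1, B=25. 10·(0.2040 − sin(2π·0.2040)/(2π)) = 0.5145 → s = 28.5145

28.5145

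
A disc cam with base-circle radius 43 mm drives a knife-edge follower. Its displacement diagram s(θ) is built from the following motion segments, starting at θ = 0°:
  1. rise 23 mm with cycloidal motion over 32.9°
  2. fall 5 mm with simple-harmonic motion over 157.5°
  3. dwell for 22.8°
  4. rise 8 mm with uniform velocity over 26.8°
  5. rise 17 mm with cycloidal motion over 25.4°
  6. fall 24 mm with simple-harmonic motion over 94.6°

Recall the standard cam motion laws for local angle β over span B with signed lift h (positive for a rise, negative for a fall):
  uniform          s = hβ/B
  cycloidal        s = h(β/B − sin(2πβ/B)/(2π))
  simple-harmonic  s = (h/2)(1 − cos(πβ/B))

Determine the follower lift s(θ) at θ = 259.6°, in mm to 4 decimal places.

seg 1 [0°–32.9°] cycloidal, h=23: full span → s += 23 → s = 23.0000
seg 2 [32.9°–190.4°] simple-harmonic, h=-5: full span → s += -5 → s = 18.0000
seg 3 [190.4°–213.2°] dwell: s stays 18.0000
seg 4 [213.2°–240°] uniform, h=8: full span → s += 8 → s = 26.0000
seg 5 [240°–265.4°] cycloidal, h=17: θ=259.6° here. β=19.6, B=25.4. 17·(0.7717 − sin(2π·0.7717)/(2π)) = 15.7987 → s = 41.7987

41.7987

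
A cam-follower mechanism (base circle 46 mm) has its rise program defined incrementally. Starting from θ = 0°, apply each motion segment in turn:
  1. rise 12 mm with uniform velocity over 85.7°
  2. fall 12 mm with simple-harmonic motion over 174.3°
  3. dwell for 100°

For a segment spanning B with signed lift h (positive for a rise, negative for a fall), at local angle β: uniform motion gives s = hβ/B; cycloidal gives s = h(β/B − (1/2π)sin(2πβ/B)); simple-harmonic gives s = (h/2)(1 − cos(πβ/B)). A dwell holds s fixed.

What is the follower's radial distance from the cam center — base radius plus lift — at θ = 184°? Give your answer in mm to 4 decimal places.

seg 1 [0°–85.7°] uniform, h=12: full span → s += 12 → s = 12.0000
seg 2 [85.7°–260°] simple-harmonic, h=-12: θ=184° here. β=98.3, B=174.3. -12/2·(1 − cos(π·0.5640)) = -7.1977 → s = 4.8023
radial distance = base radius + s = 46 + 4.8023 = 50.8023

50.8023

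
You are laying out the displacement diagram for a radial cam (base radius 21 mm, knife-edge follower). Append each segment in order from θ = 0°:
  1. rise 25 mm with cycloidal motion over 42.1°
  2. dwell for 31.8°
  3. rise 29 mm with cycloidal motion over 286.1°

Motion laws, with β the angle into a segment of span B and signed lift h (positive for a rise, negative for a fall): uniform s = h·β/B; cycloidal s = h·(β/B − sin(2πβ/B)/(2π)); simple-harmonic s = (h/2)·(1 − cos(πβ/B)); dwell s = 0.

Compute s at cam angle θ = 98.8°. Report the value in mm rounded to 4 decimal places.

seg 1 [0°–42.1°] cycloidal, h=25: full span → s += 25 → s = 25.0000
seg 2 [42.1°–73.9°] dwell: s stays 25.0000
seg 3 [73.9°–360°] cycloidal, h=29: θ=98.8° here. β=24.9, B=286.1. 29·(0.0870 − sin(2π·0.0870)/(2π)) = 0.1239 → s = 25.1239

25.1239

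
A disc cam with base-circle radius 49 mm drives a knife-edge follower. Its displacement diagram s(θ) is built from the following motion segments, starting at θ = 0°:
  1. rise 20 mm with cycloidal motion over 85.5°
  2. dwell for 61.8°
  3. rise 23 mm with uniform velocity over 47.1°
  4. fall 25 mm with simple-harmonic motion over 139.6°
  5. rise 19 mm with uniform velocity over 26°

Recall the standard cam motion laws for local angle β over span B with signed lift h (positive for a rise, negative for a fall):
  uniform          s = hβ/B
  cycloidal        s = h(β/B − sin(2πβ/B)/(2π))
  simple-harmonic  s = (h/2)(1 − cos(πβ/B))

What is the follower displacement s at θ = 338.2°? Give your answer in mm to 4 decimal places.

seg 1 [0°–85.5°] cycloidal, h=20: full span → s += 20 → s = 20.0000
seg 2 [85.5°–147.3°] dwell: s stays 20.0000
seg 3 [147.3°–194.4°] uniform, h=23: full span → s += 23 → s = 43.0000
seg 4 [194.4°–334°] simple-harmonic, h=-25: full span → s += -25 → s = 18.0000
seg 5 [334°–360°] uniform, h=19: θ=338.2° here. β=4.2, B=26. 19·4.2/26 = 3.0692 → s = 21.0692

21.0692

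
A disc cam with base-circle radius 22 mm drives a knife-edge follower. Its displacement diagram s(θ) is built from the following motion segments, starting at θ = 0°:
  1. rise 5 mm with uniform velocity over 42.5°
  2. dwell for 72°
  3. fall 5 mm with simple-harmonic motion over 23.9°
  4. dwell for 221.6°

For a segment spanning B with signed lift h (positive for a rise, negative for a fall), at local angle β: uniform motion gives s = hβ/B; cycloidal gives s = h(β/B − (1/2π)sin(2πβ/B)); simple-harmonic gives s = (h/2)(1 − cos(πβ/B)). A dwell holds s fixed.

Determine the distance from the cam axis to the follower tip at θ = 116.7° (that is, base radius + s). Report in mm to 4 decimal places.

seg 1 [0°–42.5°] uniform, h=5: full span → s += 5 → s = 5.0000
seg 2 [42.5°–114.5°] dwell: s stays 5.0000
seg 3 [114.5°–138.4°] simple-harmonic, h=-5: θ=116.7° here. β=2.2, B=23.9. -5/2·(1 − cos(π·0.0921)) = -0.1038 → s = 4.8962
radial distance = base radius + s = 22 + 4.8962 = 26.8962

26.8962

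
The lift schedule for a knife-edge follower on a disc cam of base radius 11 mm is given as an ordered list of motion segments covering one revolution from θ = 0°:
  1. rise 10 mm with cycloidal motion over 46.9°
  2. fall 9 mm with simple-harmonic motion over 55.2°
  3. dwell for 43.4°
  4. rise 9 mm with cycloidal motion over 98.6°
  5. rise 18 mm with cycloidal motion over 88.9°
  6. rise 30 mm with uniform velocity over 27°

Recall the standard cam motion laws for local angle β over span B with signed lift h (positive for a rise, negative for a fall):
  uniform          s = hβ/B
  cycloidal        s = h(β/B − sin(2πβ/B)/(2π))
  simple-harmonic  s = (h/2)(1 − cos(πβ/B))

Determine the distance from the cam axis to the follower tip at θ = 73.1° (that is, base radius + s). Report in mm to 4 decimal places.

seg 1 [0°–46.9°] cycloidal, h=10: full span → s += 10 → s = 10.0000
seg 2 [46.9°–102.1°] simple-harmonic, h=-9: θ=73.1° here. β=26.2, B=55.2. -9/2·(1 − cos(π·0.4746)) = -4.1418 → s = 5.8582
radial distance = base radius + s = 11 + 5.8582 = 16.8582

16.8582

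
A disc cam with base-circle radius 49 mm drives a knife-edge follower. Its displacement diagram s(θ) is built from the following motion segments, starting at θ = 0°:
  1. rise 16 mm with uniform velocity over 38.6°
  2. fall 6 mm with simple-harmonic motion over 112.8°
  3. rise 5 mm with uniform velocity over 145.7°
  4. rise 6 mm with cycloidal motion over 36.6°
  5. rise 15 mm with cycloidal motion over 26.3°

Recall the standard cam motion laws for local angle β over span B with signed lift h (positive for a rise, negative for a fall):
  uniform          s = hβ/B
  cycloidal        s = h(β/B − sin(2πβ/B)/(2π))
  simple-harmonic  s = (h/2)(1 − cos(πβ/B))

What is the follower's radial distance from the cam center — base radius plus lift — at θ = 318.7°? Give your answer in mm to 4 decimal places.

seg 1 [0°–38.6°] uniform, h=16: full span → s += 16 → s = 16.0000
seg 2 [38.6°–151.4°] simple-harmonic, h=-6: full span → s += -6 → s = 10.0000
seg 3 [151.4°–297.1°] uniform, h=5: full span → s += 5 → s = 15.0000
seg 4 [297.1°–333.7°] cycloidal, h=6: θ=318.7° here. β=21.6, B=36.6. 6·(0.5902 − sin(2π·0.5902)/(2π)) = 4.0535 → s = 19.0535
radial distance = base radius + s = 49 + 19.0535 = 68.0535

68.0535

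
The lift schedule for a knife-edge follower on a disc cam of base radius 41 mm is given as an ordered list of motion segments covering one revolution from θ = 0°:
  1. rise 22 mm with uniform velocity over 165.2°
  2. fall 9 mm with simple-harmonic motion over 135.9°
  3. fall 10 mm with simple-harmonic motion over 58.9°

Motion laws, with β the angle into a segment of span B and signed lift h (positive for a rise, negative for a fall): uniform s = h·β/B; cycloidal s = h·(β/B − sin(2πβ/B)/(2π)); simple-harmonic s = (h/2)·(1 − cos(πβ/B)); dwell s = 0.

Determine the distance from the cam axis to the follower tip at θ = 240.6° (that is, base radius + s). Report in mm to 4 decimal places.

seg 1 [0°–165.2°] uniform, h=22: full span → s += 22 → s = 22.0000
seg 2 [165.2°–301.1°] simple-harmonic, h=-9: θ=240.6° here. β=75.4, B=135.9. -9/2·(1 − cos(π·0.5548)) = -5.2712 → s = 16.7288
radial distance = base radius + s = 41 + 16.7288 = 57.7288

57.7288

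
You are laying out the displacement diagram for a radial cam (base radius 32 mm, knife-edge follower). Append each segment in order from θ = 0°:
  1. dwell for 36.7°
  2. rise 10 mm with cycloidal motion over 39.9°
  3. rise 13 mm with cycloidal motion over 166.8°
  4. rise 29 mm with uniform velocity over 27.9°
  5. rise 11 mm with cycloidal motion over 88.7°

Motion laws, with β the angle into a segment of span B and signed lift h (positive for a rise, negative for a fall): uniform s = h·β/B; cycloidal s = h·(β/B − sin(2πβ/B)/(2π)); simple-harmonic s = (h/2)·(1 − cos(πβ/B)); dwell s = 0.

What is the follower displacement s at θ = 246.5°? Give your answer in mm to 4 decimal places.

seg 1 [0°–36.7°] dwell: s stays 0.0000
seg 2 [36.7°–76.6°] cycloidal, h=10: full span → s += 10 → s = 10.0000
seg 3 [76.6°–243.4°] cycloidal, h=13: full span → s += 13 → s = 23.0000
seg 4 [243.4°–271.3°] uniform, h=29: θ=246.5° here. β=3.1, B=27.9. 29·3.1/27.9 = 3.2222 → s = 26.2222

26.2222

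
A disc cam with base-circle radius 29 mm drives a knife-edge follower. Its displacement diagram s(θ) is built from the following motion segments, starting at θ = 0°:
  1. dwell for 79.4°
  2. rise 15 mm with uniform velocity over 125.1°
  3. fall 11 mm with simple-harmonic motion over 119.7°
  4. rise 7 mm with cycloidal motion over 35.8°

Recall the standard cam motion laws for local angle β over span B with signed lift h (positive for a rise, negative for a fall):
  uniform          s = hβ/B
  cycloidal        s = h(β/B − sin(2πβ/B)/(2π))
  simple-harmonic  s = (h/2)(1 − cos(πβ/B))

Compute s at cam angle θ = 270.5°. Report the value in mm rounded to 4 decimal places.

seg 1 [0°–79.4°] dwell: s stays 0.0000
seg 2 [79.4°–204.5°] uniform, h=15: full span → s += 15 → s = 15.0000
seg 3 [204.5°–324.2°] simple-harmonic, h=-11: θ=270.5° here. β=66, B=119.7. -11/2·(1 − cos(π·0.5514)) = -6.3839 → s = 8.6161

8.6161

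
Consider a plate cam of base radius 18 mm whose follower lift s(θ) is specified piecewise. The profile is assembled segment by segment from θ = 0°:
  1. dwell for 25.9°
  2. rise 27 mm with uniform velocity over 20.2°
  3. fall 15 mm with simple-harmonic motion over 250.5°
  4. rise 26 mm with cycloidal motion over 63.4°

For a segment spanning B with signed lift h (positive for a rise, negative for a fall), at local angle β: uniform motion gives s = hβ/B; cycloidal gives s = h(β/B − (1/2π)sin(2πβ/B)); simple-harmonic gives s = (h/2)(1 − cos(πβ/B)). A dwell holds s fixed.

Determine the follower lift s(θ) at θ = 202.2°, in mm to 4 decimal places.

seg 1 [0°–25.9°] dwell: s stays 0.0000
seg 2 [25.9°–46.1°] uniform, h=27: full span → s += 27 → s = 27.0000
seg 3 [46.1°–296.6°] simple-harmonic, h=-15: θ=202.2° here. β=156.1, B=250.5. -15/2·(1 − cos(π·0.6232)) = -10.3299 → s = 16.6701

16.6701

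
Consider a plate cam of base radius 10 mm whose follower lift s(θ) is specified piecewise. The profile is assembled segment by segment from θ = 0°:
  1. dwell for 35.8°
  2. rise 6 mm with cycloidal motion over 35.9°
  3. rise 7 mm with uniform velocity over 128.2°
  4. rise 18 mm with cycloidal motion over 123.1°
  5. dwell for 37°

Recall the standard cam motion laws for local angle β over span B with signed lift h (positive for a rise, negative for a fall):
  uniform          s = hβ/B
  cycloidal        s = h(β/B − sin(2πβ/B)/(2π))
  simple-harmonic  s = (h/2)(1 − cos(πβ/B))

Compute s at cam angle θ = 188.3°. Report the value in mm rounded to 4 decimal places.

seg 1 [0°–35.8°] dwell: s stays 0.0000
seg 2 [35.8°–71.7°] cycloidal, h=6: full span → s += 6 → s = 6.0000
seg 3 [71.7°–199.9°] uniform, h=7: θ=188.3° here. β=116.6, B=128.2. 7·116.6/128.2 = 6.3666 → s = 12.3666

12.3666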